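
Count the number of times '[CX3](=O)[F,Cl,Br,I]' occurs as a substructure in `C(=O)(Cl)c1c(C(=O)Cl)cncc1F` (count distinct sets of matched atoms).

2

[CX3](=O)[F,Cl,Br,I] is the SMARTS for an acyl halide: a carbonyl carbon bonded to a halogen.
The molecule carries 2 separate instances of an acyl chloride (-C(=O)Cl) meeting every constraint; each maps to a distinct set of atoms, giving 2 matches.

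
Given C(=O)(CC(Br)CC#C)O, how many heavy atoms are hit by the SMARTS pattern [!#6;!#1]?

3

The query [!#6;!#1] means: not carbon and not hydrogen — any heteroatom.
Check the 9 heavy atoms by environment: 6× C → no; 1× Br → match; 2× O → match.
Summing the matching environments: 1 + 2 = 3 matching atoms.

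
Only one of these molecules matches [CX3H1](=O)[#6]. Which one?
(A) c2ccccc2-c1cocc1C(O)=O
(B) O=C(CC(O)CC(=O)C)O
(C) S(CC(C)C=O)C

C

[CX3H1](=O)[#6] describes an sp2 carbon with one H, double-bonded to O and single-bonded to carbon (an aldehyde).
(A) has a carboxylic acid group (-C(=O)OH) but the carbonyl carbon has H0 and is bonded to O, not H1.
(B) has an acetyl/ketone group (-C(=O)CH3) but the carbonyl carbon has H0 (two carbon neighbours), not H1.
(C) contains an aldehyde (-CHO), which satisfies every atom and bond constraint.
So the answer is (C).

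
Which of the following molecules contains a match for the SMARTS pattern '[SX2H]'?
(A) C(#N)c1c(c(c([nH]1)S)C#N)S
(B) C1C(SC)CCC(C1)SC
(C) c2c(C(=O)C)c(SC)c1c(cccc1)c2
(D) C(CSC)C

[SX2H] describes an aliphatic sulfur with two connections, one being H (a thiol).
(A) contains a thiol (-SH), which satisfies every atom and bond constraint.
(B) has a methylthio ether (-SCH3) but the sulfur has H0 (bonded to two carbons), not H1.
(C) has a methylthio ether (-SCH3) but the sulfur has H0 (bonded to two carbons), not H1.
(D) has a methylthio ether (-SCH3) but the sulfur has H0 (bonded to two carbons), not H1.
So the answer is (A).

A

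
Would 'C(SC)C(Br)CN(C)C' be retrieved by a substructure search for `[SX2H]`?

No

The pattern [SX2H] describes an aliphatic sulfur with two connections, one being H — a thiol.
The closest candidate here is a methylthio ether (-SCH3), but the sulfur has H0 (bonded to two carbons), not H1. No other fragment satisfies the full query, so there is no match.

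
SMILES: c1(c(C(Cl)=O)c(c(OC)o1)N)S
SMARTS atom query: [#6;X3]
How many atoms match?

Check the 12 heavy atoms by environment: 1× o (aromatic, X2) → no; 4× c (aromatic, X3) → match; 1× S (X2) → no; 1× C (X3) → match; 1× O (X1) → no; 1× Cl (X1) → no; 1× O (X2) → no; 1× C (X4) → no; 1× N (X3) → no.
Summing the matching environments: 4 + 1 = 5 matching atoms.

5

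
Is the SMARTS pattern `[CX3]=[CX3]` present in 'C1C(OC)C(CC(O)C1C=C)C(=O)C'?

Yes

The pattern [CX3]=[CX3] describes a non-aromatic C=C double bond between two sp2 carbons — an alkene.
The molecule carries a vinyl group (-CH=CH2), whose atoms satisfy every constraint of the query, so the pattern matches.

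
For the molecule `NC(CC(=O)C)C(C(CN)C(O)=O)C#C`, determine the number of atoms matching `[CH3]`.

1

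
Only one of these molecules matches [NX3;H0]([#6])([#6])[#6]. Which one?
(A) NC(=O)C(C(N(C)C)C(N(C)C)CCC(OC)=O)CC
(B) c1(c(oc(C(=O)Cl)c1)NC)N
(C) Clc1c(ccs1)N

[NX3;H0]([#6])([#6])[#6] describes a trivalent nitrogen with no H, bonded to three carbons (a tertiary amine).
(A) contains a dimethylamino group (-N(CH3)2), which satisfies every atom and bond constraint.
(B) has an N-methylamino group (-NHCH3) but the nitrogen still has one H (H1), not H0.
(C) has a primary amino group (-NH2) but the nitrogen has H2, not H0 with three carbons.
So the answer is (A).

A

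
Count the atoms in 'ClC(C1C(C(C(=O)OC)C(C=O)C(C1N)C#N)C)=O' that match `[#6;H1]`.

7

The query [#6;H1] means: any carbon bearing exactly one hydrogen.
Check the 19 heavy atoms by environment: 7× C (H1) → match; 3× C (H0) → no; 1× N (H0) → no; 2× C (H3) → no; 4× O (H0) → no; 1× Cl (H0) → no; 1× N (H2) → no.
That gives 7 matching atoms.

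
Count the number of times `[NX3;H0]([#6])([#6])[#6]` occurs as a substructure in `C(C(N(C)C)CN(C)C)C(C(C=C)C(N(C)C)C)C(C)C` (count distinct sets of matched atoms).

3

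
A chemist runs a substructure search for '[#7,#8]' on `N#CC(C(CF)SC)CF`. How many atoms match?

The query [#7,#8] means: nitrogen or oxygen (comma = OR).
Check the 10 heavy atoms by environment: 6× C → no; 2× F → no; 1× N → match; 1× S → no.
That gives 1 matching atom.

1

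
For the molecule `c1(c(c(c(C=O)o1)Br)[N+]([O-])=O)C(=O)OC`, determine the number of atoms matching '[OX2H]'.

0

The query [OX2H] means: aliphatic oxygen with two connections, one of which is H — an -OH oxygen.
Check the 15 heavy atoms by environment: 1× o (aromatic, H0, X2) → no; 4× c (aromatic, H0, X3) → no; 1× N (charge +1, H0, X3) → no; 1× O (charge -1, H0, X1) → no; 3× O (H0, X1) → no; 1× Br (H0, X1) → no; 1× C (H1, X3) → no; 1× C (H0, X3) → no; 1× O (H0, X2) → no; 1× C (H3, X4) → no.
No environment satisfies the query, so 0 matching atoms.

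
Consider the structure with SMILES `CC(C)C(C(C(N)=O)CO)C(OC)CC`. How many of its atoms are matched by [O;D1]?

2

Check the 15 heavy atoms by environment: 2× C (D2) → no; 5× C (D3) → no; 1× O (D2) → no; 4× C (D1) → no; 2× O (D1) → match; 1× N (D1) → no.
That gives 2 matching atoms.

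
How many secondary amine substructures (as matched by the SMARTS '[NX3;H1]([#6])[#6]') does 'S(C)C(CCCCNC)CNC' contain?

2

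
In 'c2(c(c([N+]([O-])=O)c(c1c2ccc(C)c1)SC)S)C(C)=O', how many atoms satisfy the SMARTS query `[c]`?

10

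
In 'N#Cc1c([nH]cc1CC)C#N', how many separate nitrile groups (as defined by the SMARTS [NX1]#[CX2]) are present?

[NX1]#[CX2] is the SMARTS for a nitrile: a nitrogen triple-bonded to a two-connected carbon.
The molecule carries 2 separate instances of a nitrile (-C#N) meeting every constraint; each maps to a distinct set of atoms, giving 2 matches.

2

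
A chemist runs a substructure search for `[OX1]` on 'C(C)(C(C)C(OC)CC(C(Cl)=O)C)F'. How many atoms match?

1

The query [OX1] means: aliphatic oxygen with one total connection — typically a carbonyl =O or an oxide.
Check the 14 heavy atoms by environment: 9× C (X4) → no; 1× O (X2) → no; 1× F (X1) → no; 1× C (X3) → no; 1× O (X1) → match; 1× Cl (X1) → no.
That gives 1 matching atom.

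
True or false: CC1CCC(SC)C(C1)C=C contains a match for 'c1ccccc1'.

False

The pattern c1ccccc1 describes six aromatic carbons in a ring — a benzene ring.
The closest candidate here is a methyl group (-CH3), but no six-membered all-carbon aromatic ring is present. No other fragment satisfies the full query, so there is no match.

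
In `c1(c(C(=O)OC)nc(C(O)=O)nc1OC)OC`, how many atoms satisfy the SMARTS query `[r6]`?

The query [r6] means: r6 matches atoms in a six-membered ring.
Check the 17 heavy atoms by environment: 2× n (aromatic, in 6-ring) → match; 4× c (aromatic, in 6-ring) → match; 6× O (acyclic) → no; 5× C (acyclic) → no.
Summing the matching environments: 2 + 4 = 6 matching atoms.

6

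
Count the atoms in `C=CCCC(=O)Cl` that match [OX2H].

The query [OX2H] means: aliphatic oxygen with two connections, one of which is H — an -OH oxygen.
Check the 7 heavy atoms by environment: 2× C (H2, X4) → no; 1× C (H1, X3) → no; 1× C (H2, X3) → no; 1× C (H0, X3) → no; 1× O (H0, X1) → no; 1× Cl (H0, X1) → no.
No environment satisfies the query, so 0 matching atoms.

0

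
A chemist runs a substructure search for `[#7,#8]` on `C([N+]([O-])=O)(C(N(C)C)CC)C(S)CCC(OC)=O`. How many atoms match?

The query [#7,#8] means: nitrogen or oxygen (comma = OR).
Check the 18 heavy atoms by environment: 11× C → no; 3× O → match; 1× N (charge +1) → match; 1× O (charge -1) → match; 1× S → no; 1× N → match.
Summing the matching environments: 3 + 1 + 1 + 1 = 6 matching atoms.

6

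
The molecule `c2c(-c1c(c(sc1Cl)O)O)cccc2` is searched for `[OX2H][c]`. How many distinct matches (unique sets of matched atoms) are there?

[OX2H][c] is the SMARTS for a phenol: a hydroxyl oxygen attached to an aromatic carbon.
The molecule carries 2 separate instances of a hydroxyl group (-OH) meeting every constraint; each maps to a distinct set of atoms, giving 2 matches.

2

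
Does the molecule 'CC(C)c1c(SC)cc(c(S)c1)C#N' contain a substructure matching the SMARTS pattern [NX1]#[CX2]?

Yes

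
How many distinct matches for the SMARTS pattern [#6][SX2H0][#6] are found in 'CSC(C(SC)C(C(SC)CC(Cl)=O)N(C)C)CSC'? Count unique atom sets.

[#6][SX2H0][#6] is the SMARTS for a thioether: an aliphatic sulfur bridging two carbons with no H on the sulfur.
The molecule carries 4 separate instances of a methylthio ether (-SCH3) meeting every constraint; each maps to a distinct set of atoms, giving 4 matches.

4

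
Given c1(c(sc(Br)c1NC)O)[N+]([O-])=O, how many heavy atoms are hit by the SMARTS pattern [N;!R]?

2

The query [N;!R] means: aliphatic nitrogen not in a ring.
Check the 12 heavy atoms by environment: 1× s (aromatic, in 5-ring) → no; 4× c (aromatic, in 5-ring) → no; 1× N (acyclic) → match; 1× C (acyclic) → no; 1× Br (acyclic) → no; 2× O (acyclic) → no; 1× N (charge +1, acyclic) → match; 1× O (charge -1, acyclic) → no.
Summing the matching environments: 1 + 1 = 2 matching atoms.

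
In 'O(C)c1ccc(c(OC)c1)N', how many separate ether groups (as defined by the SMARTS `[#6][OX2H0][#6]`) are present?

2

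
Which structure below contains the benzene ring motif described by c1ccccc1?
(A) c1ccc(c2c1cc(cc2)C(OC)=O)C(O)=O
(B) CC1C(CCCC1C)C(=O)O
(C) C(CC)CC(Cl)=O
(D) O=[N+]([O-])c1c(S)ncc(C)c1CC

A

c1ccccc1 describes six aromatic carbons in a ring (a benzene ring).
(A) contains the required atom environment, so the pattern matches.
(B) has a methyl group (-CH3) but no six-membered all-carbon aromatic ring is present.
(C) has a methyl group (-CH3) but no six-membered all-carbon aromatic ring is present.
(D) has a methyl group (-CH3) but no six-membered all-carbon aromatic ring is present.
So the answer is (A).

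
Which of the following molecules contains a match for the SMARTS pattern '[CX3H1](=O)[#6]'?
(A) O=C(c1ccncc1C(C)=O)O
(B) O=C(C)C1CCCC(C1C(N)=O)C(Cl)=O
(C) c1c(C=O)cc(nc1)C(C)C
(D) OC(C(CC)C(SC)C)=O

C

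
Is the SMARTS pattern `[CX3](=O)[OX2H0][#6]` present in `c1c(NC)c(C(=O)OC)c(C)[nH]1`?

Yes

The pattern [CX3](=O)[OX2H0][#6] describes a carbonyl carbon bonded to an oxygen that is itself bonded to carbon (no H on that O) — an ester.
The molecule carries a methyl-ester group (-C(=O)OCH3), whose atoms satisfy every constraint of the query, so the pattern matches.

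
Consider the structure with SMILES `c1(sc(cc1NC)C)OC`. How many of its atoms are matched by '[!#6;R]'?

1

The query [!#6;R] means: non-carbon atom that is part of a ring.
Check the 10 heavy atoms by environment: 1× s (aromatic, in 5-ring) → match; 4× c (aromatic, in 5-ring) → no; 3× C (acyclic) → no; 1× N (acyclic) → no; 1× O (acyclic) → no.
That gives 1 matching atom.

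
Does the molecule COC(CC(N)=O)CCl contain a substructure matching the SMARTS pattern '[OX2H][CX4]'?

No

The pattern [OX2H][CX4] describes a hydroxyl oxygen bound to an sp3 (X4) carbon — an aliphatic alcohol.
The closest candidate here is a methoxy ether (-OCH3), but the oxygen has H0 (ether), not H1. No other fragment satisfies the full query, so there is no match.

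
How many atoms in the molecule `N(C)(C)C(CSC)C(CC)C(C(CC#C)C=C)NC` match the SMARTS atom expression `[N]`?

The query [N] means: uppercase N matches aliphatic (non-aromatic) nitrogen only.
Check the 19 heavy atoms by environment: 16× C → no; 2× N → match; 1× S → no.
That gives 2 matching atoms.

2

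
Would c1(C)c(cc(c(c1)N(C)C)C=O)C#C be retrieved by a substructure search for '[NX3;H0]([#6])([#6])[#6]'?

The pattern [NX3;H0]([#6])([#6])[#6] describes a trivalent nitrogen with no H, bonded to three carbons — a tertiary amine.
The molecule carries a dimethylamino group (-N(CH3)2), whose atoms satisfy every constraint of the query, so the pattern matches.

Yes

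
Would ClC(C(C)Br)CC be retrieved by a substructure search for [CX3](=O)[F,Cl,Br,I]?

No

The pattern [CX3](=O)[F,Cl,Br,I] describes a carbonyl carbon bonded to a halogen — an acyl halide.
The closest candidate here is a chloro substituent, but the Cl is not on a carbonyl carbon. No other fragment satisfies the full query, so there is no match.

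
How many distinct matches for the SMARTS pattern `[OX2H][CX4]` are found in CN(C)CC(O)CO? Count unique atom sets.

2

[OX2H][CX4] is the SMARTS for an aliphatic alcohol: a hydroxyl oxygen bound to an sp3 (X4) carbon.
The molecule carries 2 separate instances of a hydroxyl group (-OH) meeting every constraint; each maps to a distinct set of atoms, giving 2 matches.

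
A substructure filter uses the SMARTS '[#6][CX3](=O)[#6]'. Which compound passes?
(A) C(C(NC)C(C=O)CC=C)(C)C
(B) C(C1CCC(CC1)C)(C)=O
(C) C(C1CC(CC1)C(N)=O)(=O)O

[#6][CX3](=O)[#6] describes a carbonyl carbon (no H) flanked by two carbons (a ketone).
(A) has an aldehyde (-CHO) but the carbonyl carbon has H1, so it is not flanked by two carbons.
(B) contains an acetyl/ketone group (-C(=O)CH3), which satisfies every atom and bond constraint.
(C) has a primary amide (-C(=O)NH2) but one neighbour of the carbonyl carbon is N, not C.
So the answer is (B).

B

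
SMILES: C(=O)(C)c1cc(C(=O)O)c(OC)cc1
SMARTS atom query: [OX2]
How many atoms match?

2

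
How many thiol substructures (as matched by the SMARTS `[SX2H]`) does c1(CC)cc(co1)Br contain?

[SX2H] is the SMARTS for a thiol: an aliphatic sulfur with two connections, one being H.
No fragment in the molecule satisfies every constraint, giving 0 matches.

0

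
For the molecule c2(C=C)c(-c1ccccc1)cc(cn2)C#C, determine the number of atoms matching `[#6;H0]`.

5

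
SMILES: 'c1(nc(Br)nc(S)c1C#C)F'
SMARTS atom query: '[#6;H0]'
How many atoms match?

The query [#6;H0] means: any carbon with no attached hydrogen.
Check the 11 heavy atoms by environment: 2× n (aromatic, H0) → no; 4× c (aromatic, H0) → match; 1× C (H0) → match; 1× C (H1) → no; 1× S (H1) → no; 1× Br (H0) → no; 1× F (H0) → no.
Summing the matching environments: 4 + 1 = 5 matching atoms.

5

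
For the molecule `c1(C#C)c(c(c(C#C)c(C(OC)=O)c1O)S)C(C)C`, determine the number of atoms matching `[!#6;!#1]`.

The query [!#6;!#1] means: not carbon and not hydrogen — any heteroatom.
Check the 19 heavy atoms by environment: 6× c (aromatic) → no; 9× C → no; 3× O → match; 1× S → match.
Summing the matching environments: 3 + 1 = 4 matching atoms.

4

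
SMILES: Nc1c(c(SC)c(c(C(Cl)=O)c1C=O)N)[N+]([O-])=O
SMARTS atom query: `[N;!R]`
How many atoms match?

3

Check the 18 heavy atoms by environment: 6× c (aromatic, in 6-ring) → no; 2× N (acyclic) → match; 3× C (acyclic) → no; 3× O (acyclic) → no; 1× Cl (acyclic) → no; 1× N (charge +1, acyclic) → match; 1× O (charge -1, acyclic) → no; 1× S (acyclic) → no.
Summing the matching environments: 2 + 1 = 3 matching atoms.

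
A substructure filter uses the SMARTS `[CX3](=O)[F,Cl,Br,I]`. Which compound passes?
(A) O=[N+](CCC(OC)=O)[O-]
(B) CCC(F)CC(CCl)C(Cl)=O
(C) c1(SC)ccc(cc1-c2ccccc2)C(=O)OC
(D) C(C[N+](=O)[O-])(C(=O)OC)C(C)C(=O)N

B

[CX3](=O)[F,Cl,Br,I] describes a carbonyl carbon bonded to a halogen (an acyl halide).
(A) has a methyl-ester group (-C(=O)OCH3) but the carbonyl is bonded to -O-C, not to a halogen.
(B) contains an acyl chloride (-C(=O)Cl), which satisfies every atom and bond constraint.
(C) has a methyl-ester group (-C(=O)OCH3) but the carbonyl is bonded to -O-C, not to a halogen.
(D) has a methyl-ester group (-C(=O)OCH3) but the carbonyl is bonded to -O-C, not to a halogen.
So the answer is (B).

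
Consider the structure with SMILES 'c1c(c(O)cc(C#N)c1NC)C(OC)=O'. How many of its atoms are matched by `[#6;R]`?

The query [#6;R] means: carbon that is part of a ring.
Check the 15 heavy atoms by environment: 6× c (aromatic, in 6-ring) → match; 4× C (acyclic) → no; 2× N (acyclic) → no; 3× O (acyclic) → no.
That gives 6 matching atoms.

6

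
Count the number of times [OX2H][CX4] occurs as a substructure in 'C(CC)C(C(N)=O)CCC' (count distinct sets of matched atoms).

0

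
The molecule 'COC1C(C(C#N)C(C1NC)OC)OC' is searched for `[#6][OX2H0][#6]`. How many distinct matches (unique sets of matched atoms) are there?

[#6][OX2H0][#6] is the SMARTS for an ether: an aliphatic oxygen bridging two carbons with no H on the oxygen.
The molecule carries 3 separate instances of a methoxy ether (-OCH3) meeting every constraint; each maps to a distinct set of atoms, giving 3 matches.

3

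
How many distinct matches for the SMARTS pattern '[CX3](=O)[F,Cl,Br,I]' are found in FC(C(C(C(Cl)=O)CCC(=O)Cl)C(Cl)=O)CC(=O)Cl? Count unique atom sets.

[CX3](=O)[F,Cl,Br,I] is the SMARTS for an acyl halide: a carbonyl carbon bonded to a halogen.
The molecule carries 4 separate instances of an acyl chloride (-C(=O)Cl) meeting every constraint; each maps to a distinct set of atoms, giving 4 matches.

4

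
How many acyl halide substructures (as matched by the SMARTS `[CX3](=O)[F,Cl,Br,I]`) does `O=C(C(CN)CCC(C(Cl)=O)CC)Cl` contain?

2

[CX3](=O)[F,Cl,Br,I] is the SMARTS for an acyl halide: a carbonyl carbon bonded to a halogen.
The molecule carries 2 separate instances of an acyl chloride (-C(=O)Cl) meeting every constraint; each maps to a distinct set of atoms, giving 2 matches.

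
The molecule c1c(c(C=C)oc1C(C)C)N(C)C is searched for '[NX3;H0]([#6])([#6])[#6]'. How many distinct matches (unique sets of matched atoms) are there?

[NX3;H0]([#6])([#6])[#6] is the SMARTS for a tertiary amine: a trivalent nitrogen with no H, bonded to three carbons.
Exactly one fragment in the molecule meets all constraints, giving 1 match.

1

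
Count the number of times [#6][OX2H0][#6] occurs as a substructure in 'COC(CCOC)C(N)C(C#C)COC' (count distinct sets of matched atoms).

3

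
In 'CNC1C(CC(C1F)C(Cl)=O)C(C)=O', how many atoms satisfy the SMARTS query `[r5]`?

The query [r5] means: r5 matches atoms in a five-membered ring.
Check the 14 heavy atoms by environment: 5× C (in 5-ring) → match; 4× C (acyclic) → no; 2× O (acyclic) → no; 1× Cl (acyclic) → no; 1× F (acyclic) → no; 1× N (acyclic) → no.
That gives 5 matching atoms.

5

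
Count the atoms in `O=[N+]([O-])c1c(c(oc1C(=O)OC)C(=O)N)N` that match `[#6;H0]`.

The query [#6;H0] means: any carbon with no attached hydrogen.
Check the 16 heavy atoms by environment: 1× o (aromatic, H0) → no; 4× c (aromatic, H0) → match; 2× C (H0) → match; 4× O (H0) → no; 1× C (H3) → no; 1× N (charge +1, H0) → no; 1× O (charge -1, H0) → no; 2× N (H2) → no.
Summing the matching environments: 4 + 2 = 6 matching atoms.

6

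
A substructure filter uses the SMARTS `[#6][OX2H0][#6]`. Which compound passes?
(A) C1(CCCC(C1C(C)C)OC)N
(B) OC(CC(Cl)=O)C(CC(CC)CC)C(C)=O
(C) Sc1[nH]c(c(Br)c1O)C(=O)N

[#6][OX2H0][#6] describes an aliphatic oxygen bridging two carbons with no H on the oxygen (an ether).
(A) contains a methoxy ether (-OCH3), which satisfies every atom and bond constraint.
(B) has a hydroxyl group (-OH) but the oxygen has H1, not H0 bridging two carbons.
(C) has a hydroxyl group (-OH) but the oxygen has H1, not H0 bridging two carbons.
So the answer is (A).

A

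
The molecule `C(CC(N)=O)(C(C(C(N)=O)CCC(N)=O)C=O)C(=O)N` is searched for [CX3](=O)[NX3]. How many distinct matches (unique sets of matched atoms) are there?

4

[CX3](=O)[NX3] is the SMARTS for an amide: a carbonyl carbon bonded to a trivalent nitrogen.
The molecule carries 4 separate instances of a primary amide (-C(=O)NH2) meeting every constraint; each maps to a distinct set of atoms, giving 4 matches.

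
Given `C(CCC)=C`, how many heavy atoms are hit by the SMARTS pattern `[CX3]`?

The query [CX3] means: C with X3: aliphatic carbon with exactly 3 total connections.
Check the 5 heavy atoms by environment: 3× C (X4) → no; 2× C (X3) → match.
That gives 2 matching atoms.

2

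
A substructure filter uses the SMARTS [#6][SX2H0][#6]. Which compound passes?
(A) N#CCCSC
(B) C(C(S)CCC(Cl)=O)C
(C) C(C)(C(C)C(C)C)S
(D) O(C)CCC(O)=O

A

[#6][SX2H0][#6] describes an aliphatic sulfur bridging two carbons with no H on the sulfur (a thioether).
(A) contains a methylthio ether (-SCH3), which satisfies every atom and bond constraint.
(B) has a thiol (-SH) but the sulfur has H1, not H0 bridging two carbons.
(C) has a thiol (-SH) but the sulfur has H1, not H0 bridging two carbons.
(D) has a methoxy ether (-OCH3) but the bridging atom is O, not S.
So the answer is (A).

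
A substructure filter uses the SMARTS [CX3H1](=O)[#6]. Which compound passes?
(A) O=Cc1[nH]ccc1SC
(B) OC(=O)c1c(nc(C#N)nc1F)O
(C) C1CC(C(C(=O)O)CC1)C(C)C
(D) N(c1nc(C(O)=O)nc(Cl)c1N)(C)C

A

[CX3H1](=O)[#6] describes an sp2 carbon with one H, double-bonded to O and single-bonded to carbon (an aldehyde).
(A) contains an aldehyde (-CHO), which satisfies every atom and bond constraint.
(B) has a carboxylic acid group (-C(=O)OH) but the carbonyl carbon has H0 and is bonded to O, not H1.
(C) has a carboxylic acid group (-C(=O)OH) but the carbonyl carbon has H0 and is bonded to O, not H1.
(D) has a carboxylic acid group (-C(=O)OH) but the carbonyl carbon has H0 and is bonded to O, not H1.
So the answer is (A).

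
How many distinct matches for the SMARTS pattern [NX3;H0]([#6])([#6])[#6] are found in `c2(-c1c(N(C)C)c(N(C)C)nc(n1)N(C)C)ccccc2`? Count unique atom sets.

3

[NX3;H0]([#6])([#6])[#6] is the SMARTS for a tertiary amine: a trivalent nitrogen with no H, bonded to three carbons.
The molecule carries 3 separate instances of a dimethylamino group (-N(CH3)2) meeting every constraint; each maps to a distinct set of atoms, giving 3 matches.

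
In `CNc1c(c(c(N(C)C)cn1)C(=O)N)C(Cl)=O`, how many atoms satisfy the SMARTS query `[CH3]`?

3

The query [CH3] means: aliphatic carbon with exactly three hydrogens.
Check the 17 heavy atoms by environment: 1× n (aromatic, H0) → no; 4× c (aromatic, H0) → no; 1× c (aromatic, H1) → no; 1× N (H0) → no; 3× C (H3) → match; 1× N (H1) → no; 2× C (H0) → no; 2× O (H0) → no; 1× N (H2) → no; 1× Cl (H0) → no.
That gives 3 matching atoms.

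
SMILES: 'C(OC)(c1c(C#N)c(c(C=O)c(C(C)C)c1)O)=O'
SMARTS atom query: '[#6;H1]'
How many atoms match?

Check the 18 heavy atoms by environment: 5× c (aromatic, H0) → no; 1× c (aromatic, H1) → match; 2× C (H0) → no; 1× N (H0) → no; 1× O (H1) → no; 2× C (H1) → match; 3× O (H0) → no; 3× C (H3) → no.
Summing the matching environments: 1 + 2 = 3 matching atoms.

3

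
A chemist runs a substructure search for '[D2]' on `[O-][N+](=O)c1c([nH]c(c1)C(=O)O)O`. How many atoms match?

2

The query [D2] means: atom with exactly two heavy-atom neighbours.
Check the 12 heavy atoms by environment: 1× n (aromatic, D2) → match; 3× c (aromatic, D3) → no; 1× c (aromatic, D2) → match; 1× N (charge +1, D3) → no; 1× O (charge -1, D1) → no; 4× O (D1) → no; 1× C (D3) → no.
Summing the matching environments: 1 + 1 = 2 matching atoms.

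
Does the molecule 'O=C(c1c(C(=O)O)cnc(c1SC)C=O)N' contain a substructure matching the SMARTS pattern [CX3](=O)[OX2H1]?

The pattern [CX3](=O)[OX2H1] describes an sp2 carbon double-bonded to O and single-bonded to an -OH oxygen — a carboxylic acid.
The molecule carries a carboxylic acid group (-C(=O)OH), whose atoms satisfy every constraint of the query, so the pattern matches.

Yes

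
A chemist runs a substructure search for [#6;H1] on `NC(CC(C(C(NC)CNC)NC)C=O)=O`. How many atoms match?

4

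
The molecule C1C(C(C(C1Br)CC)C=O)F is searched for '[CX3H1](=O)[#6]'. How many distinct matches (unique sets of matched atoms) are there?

[CX3H1](=O)[#6] is the SMARTS for an aldehyde: an sp2 carbon with one H, double-bonded to O and single-bonded to carbon.
Exactly one fragment in the molecule meets all constraints, giving 1 match.

1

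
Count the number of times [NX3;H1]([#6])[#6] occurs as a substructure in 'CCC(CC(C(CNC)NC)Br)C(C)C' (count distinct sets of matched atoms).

2

[NX3;H1]([#6])[#6] is the SMARTS for a secondary amine: a trivalent nitrogen with one H, bonded to two carbons.
The molecule carries 2 separate instances of an N-methylamino group (-NHCH3) meeting every constraint; each maps to a distinct set of atoms, giving 2 matches.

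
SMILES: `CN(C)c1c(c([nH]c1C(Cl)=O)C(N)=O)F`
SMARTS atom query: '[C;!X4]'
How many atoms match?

2

The query [C;!X4] means: aliphatic carbon that does not have four total connections.
Check the 15 heavy atoms by environment: 1× n (aromatic, X3) → no; 4× c (aromatic, X3) → no; 2× N (X3) → no; 2× C (X4) → no; 1× F (X1) → no; 2× C (X3) → match; 2× O (X1) → no; 1× Cl (X1) → no.
That gives 2 matching atoms.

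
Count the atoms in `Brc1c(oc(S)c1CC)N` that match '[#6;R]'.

4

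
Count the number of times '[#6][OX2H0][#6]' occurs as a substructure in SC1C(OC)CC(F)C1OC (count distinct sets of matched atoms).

[#6][OX2H0][#6] is the SMARTS for an ether: an aliphatic oxygen bridging two carbons with no H on the oxygen.
The molecule carries 2 separate instances of a methoxy ether (-OCH3) meeting every constraint; each maps to a distinct set of atoms, giving 2 matches.

2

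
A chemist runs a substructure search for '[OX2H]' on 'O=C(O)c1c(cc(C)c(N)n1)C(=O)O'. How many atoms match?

2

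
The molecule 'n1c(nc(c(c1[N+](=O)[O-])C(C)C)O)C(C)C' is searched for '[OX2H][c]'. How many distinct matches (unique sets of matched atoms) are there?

1

[OX2H][c] is the SMARTS for a phenol: a hydroxyl oxygen attached to an aromatic carbon.
Exactly one fragment in the molecule meets all constraints, giving 1 match.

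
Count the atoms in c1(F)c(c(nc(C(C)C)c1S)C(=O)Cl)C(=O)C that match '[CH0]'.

2

The query [CH0] means: aliphatic carbon with no attached hydrogen.
Check the 17 heavy atoms by environment: 1× n (aromatic, H0) → no; 5× c (aromatic, H0) → no; 1× F (H0) → no; 2× C (H0) → match; 2× O (H0) → no; 1× Cl (H0) → no; 1× C (H1) → no; 3× C (H3) → no; 1× S (H1) → no.
That gives 2 matching atoms.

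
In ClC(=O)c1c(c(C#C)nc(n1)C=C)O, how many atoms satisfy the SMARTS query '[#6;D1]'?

The query [#6;D1] means: carbon bonded to exactly one heavy atom.
Check the 14 heavy atoms by environment: 2× n (aromatic, D2) → no; 4× c (aromatic, D3) → no; 2× C (D2) → no; 2× C (D1) → match; 2× O (D1) → no; 1× C (D3) → no; 1× Cl (D1) → no.
That gives 2 matching atoms.

2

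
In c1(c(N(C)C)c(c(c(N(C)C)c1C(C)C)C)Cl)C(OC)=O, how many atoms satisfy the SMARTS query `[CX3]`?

The query [CX3] means: C with X3: aliphatic carbon with exactly 3 total connections.
Check the 21 heavy atoms by environment: 6× c (aromatic, X3) → no; 1× Cl (X1) → no; 1× C (X3) → match; 1× O (X1) → no; 1× O (X2) → no; 9× C (X4) → no; 2× N (X3) → no.
That gives 1 matching atom.

1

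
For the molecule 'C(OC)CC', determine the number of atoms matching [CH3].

2

The query [CH3] means: aliphatic carbon with exactly three hydrogens.
Check the 5 heavy atoms by environment: 2× C (H2) → no; 1× O (H0) → no; 2× C (H3) → match.
That gives 2 matching atoms.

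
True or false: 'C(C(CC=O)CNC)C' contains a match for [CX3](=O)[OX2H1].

False

The pattern [CX3](=O)[OX2H1] describes an sp2 carbon double-bonded to O and single-bonded to an -OH oxygen — a carboxylic acid.
The closest candidate here is an aldehyde (-CHO), but there is no singly-bonded oxygen on the carbonyl carbon. No other fragment satisfies the full query, so there is no match.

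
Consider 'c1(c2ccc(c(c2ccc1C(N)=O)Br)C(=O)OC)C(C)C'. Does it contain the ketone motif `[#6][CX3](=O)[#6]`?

The pattern [#6][CX3](=O)[#6] describes a carbonyl carbon (no H) flanked by two carbons — a ketone.
The closest candidate here is a methyl-ester group (-C(=O)OCH3), but one neighbour of the carbonyl carbon is O, not C. No other fragment satisfies the full query, so there is no match.

No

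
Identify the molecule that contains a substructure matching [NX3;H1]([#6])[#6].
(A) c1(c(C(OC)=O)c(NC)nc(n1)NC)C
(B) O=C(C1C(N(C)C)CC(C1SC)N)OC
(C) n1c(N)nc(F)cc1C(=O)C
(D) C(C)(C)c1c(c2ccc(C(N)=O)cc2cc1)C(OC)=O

[NX3;H1]([#6])[#6] describes a trivalent nitrogen with one H, bonded to two carbons (a secondary amine).
(A) contains an N-methylamino group (-NHCH3), which satisfies every atom and bond constraint.
(B) has a primary amino group (-NH2) but the nitrogen has H2 and only one carbon neighbour.
(C) has a primary amino group (-NH2) but the nitrogen has H2 and only one carbon neighbour.
(D) has a primary amide (-C(=O)NH2) but the -C(=O)NH2 nitrogen has H2, not H1.
So the answer is (A).

A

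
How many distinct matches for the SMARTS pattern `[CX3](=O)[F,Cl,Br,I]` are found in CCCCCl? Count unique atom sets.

[CX3](=O)[F,Cl,Br,I] is the SMARTS for an acyl halide: a carbonyl carbon bonded to a halogen.
The molecule has a chloro substituent, but the Cl is not on a carbonyl carbon; nothing else fits, so there are 0 matches.

0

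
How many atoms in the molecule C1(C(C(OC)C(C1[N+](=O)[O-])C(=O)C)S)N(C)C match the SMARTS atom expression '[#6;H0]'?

1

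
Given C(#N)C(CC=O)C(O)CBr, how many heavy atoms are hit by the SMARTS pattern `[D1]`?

4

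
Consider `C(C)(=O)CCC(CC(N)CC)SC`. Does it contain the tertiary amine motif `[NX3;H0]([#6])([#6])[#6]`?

No

The pattern [NX3;H0]([#6])([#6])[#6] describes a trivalent nitrogen with no H, bonded to three carbons — a tertiary amine.
The closest candidate here is a primary amino group (-NH2), but the nitrogen has H2, not H0 with three carbons. No other fragment satisfies the full query, so there is no match.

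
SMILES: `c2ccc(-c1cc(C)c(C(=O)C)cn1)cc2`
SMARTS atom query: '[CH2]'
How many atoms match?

0

Check the 16 heavy atoms by environment: 1× n (aromatic, H0) → no; 4× c (aromatic, H0) → no; 7× c (aromatic, H1) → no; 1× C (H0) → no; 1× O (H0) → no; 2× C (H3) → no.
No environment satisfies the query, so 0 matching atoms.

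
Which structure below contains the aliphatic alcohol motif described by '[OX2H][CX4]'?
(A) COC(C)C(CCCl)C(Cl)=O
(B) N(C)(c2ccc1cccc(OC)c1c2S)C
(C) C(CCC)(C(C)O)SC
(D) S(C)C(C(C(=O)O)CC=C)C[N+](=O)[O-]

C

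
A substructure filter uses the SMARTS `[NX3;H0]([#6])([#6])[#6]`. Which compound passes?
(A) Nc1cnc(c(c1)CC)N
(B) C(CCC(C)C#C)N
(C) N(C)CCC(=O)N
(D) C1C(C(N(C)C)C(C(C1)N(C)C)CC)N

D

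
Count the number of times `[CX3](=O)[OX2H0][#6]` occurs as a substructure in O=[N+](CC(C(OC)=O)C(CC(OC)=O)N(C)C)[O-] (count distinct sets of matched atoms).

2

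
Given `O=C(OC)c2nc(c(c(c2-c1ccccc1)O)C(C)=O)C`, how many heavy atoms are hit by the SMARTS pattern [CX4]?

The query [CX4] means: C with X4: aliphatic carbon with exactly 4 total connections (bonds + H).
Check the 21 heavy atoms by environment: 1× n (aromatic, X2) → no; 11× c (aromatic, X3) → no; 2× C (X3) → no; 2× O (X1) → no; 2× O (X2) → no; 3× C (X4) → match.
That gives 3 matching atoms.

3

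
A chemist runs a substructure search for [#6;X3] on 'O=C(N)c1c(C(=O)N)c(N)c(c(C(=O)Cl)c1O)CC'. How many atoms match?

9

Check the 19 heavy atoms by environment: 6× c (aromatic, X3) → match; 1× O (X2) → no; 3× C (X3) → match; 3× O (X1) → no; 3× N (X3) → no; 1× Cl (X1) → no; 2× C (X4) → no.
Summing the matching environments: 6 + 3 = 9 matching atoms.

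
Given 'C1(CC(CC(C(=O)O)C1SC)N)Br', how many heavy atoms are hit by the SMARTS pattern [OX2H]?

Check the 13 heavy atoms by environment: 4× C (H1, X4) → no; 2× C (H2, X4) → no; 1× C (H0, X3) → no; 1× O (H0, X1) → no; 1× O (H1, X2) → match; 1× N (H2, X3) → no; 1× Br (H0, X1) → no; 1× S (H0, X2) → no; 1× C (H3, X4) → no.
That gives 1 matching atom.

1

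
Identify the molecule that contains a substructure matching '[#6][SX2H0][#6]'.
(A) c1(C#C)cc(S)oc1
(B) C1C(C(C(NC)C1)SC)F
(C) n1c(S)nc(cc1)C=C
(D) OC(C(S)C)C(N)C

B

[#6][SX2H0][#6] describes an aliphatic sulfur bridging two carbons with no H on the sulfur (a thioether).
(A) has a thiol (-SH) but the sulfur has H1, not H0 bridging two carbons.
(B) contains a methylthio ether (-SCH3), which satisfies every atom and bond constraint.
(C) has a thiol (-SH) but the sulfur has H1, not H0 bridging two carbons.
(D) has a thiol (-SH) but the sulfur has H1, not H0 bridging two carbons.
So the answer is (B).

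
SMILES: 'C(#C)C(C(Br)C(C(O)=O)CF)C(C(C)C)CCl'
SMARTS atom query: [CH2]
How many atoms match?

The query [CH2] means: aliphatic carbon with exactly two hydrogens.
Check the 17 heavy atoms by environment: 2× C (H2) → match; 6× C (H1) → no; 2× C (H0) → no; 1× O (H0) → no; 1× O (H1) → no; 1× F (H0) → no; 2× C (H3) → no; 1× Cl (H0) → no; 1× Br (H0) → no.
That gives 2 matching atoms.

2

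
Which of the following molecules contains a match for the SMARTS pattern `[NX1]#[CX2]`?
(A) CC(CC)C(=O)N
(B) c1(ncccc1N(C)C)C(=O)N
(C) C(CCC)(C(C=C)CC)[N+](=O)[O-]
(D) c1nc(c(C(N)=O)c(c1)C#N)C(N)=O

D

[NX1]#[CX2] describes a nitrogen triple-bonded to a two-connected carbon (a nitrile).
(A) has a primary amide (-C(=O)NH2) but the nitrogen is NX3, not NX1.
(B) has a primary amide (-C(=O)NH2) but the nitrogen is NX3, not NX1.
(C) has a nitro group (-[N+](=O)[O-]) but there is no C#N triple bond.
(D) contains a nitrile (-C#N), which satisfies every atom and bond constraint.
So the answer is (D).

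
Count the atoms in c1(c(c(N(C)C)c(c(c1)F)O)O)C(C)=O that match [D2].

Check the 15 heavy atoms by environment: 5× c (aromatic, D3) → no; 1× c (aromatic, D2) → match; 3× O (D1) → no; 1× F (D1) → no; 1× N (D3) → no; 3× C (D1) → no; 1× C (D3) → no.
That gives 1 matching atom.

1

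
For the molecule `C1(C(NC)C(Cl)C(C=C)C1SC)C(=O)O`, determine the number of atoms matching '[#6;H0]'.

1

Check the 15 heavy atoms by environment: 6× C (H1) → no; 1× N (H1) → no; 2× C (H3) → no; 1× S (H0) → no; 1× C (H2) → no; 1× C (H0) → match; 1× O (H0) → no; 1× O (H1) → no; 1× Cl (H0) → no.
That gives 1 matching atom.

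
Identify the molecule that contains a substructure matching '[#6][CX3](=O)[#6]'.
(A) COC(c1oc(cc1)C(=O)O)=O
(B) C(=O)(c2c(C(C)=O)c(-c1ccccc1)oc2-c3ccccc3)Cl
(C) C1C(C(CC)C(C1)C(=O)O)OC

[#6][CX3](=O)[#6] describes a carbonyl carbon (no H) flanked by two carbons (a ketone).
(A) has a carboxylic acid group (-C(=O)OH) but one neighbour of the carbonyl carbon is O, not C.
(B) contains an acetyl/ketone group (-C(=O)CH3), which satisfies every atom and bond constraint.
(C) has a carboxylic acid group (-C(=O)OH) but one neighbour of the carbonyl carbon is O, not C.
So the answer is (B).

B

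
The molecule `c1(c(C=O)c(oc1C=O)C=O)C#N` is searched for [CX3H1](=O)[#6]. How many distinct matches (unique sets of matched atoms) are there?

3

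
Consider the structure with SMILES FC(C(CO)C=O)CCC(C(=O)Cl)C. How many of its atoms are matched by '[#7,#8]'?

3

Check the 14 heavy atoms by environment: 9× C → no; 3× O → match; 1× F → no; 1× Cl → no.
That gives 3 matching atoms.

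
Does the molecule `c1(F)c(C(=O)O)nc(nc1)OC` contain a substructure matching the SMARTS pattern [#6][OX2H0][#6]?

The pattern [#6][OX2H0][#6] describes an aliphatic oxygen bridging two carbons with no H on the oxygen — an ether.
The molecule carries a methoxy ether (-OCH3), whose atoms satisfy every constraint of the query, so the pattern matches.

Yes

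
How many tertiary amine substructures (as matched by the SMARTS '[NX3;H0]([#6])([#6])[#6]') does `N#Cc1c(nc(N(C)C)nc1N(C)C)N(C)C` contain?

3

[NX3;H0]([#6])([#6])[#6] is the SMARTS for a tertiary amine: a trivalent nitrogen with no H, bonded to three carbons.
The molecule carries 3 separate instances of a dimethylamino group (-N(CH3)2) meeting every constraint; each maps to a distinct set of atoms, giving 3 matches.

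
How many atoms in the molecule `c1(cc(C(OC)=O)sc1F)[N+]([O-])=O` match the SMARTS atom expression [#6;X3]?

5

The query [#6;X3] means: any carbon (aromatic or not) with three total connections.
Check the 13 heavy atoms by environment: 1× s (aromatic, X2) → no; 4× c (aromatic, X3) → match; 1× C (X3) → match; 2× O (X1) → no; 1× O (X2) → no; 1× C (X4) → no; 1× F (X1) → no; 1× N (charge +1, X3) → no; 1× O (charge -1, X1) → no.
Summing the matching environments: 4 + 1 = 5 matching atoms.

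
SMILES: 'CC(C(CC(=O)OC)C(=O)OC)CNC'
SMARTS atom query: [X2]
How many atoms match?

The query [X2] means: any atom with exactly two total connections (bonds + H).
Check the 15 heavy atoms by environment: 8× C (X4) → no; 2× C (X3) → no; 2× O (X1) → no; 2× O (X2) → match; 1× N (X3) → no.
That gives 2 matching atoms.

2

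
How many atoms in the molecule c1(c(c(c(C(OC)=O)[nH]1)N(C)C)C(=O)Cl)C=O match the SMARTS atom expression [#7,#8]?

6

The query [#7,#8] means: nitrogen or oxygen (comma = OR).
Check the 17 heavy atoms by environment: 1× n (aromatic) → match; 4× c (aromatic) → no; 6× C → no; 4× O → match; 1× N → match; 1× Cl → no.
Summing the matching environments: 1 + 4 + 1 = 6 matching atoms.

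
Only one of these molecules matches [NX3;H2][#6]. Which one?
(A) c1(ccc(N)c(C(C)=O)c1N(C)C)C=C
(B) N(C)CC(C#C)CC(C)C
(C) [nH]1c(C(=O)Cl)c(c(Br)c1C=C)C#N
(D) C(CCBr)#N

A

[NX3;H2][#6] describes a trivalent nitrogen with two H attached to carbon (a primary amine).
(A) contains a primary amino group (-NH2), which satisfies every atom and bond constraint.
(B) has an N-methylamino group (-NHCH3) but the nitrogen bears two carbons and only one H (H1), not H2.
(C) has a nitrile (-C#N) but the nitrogen is NX1 (triple-bonded), not NX3 with two H.
(D) has a nitrile (-C#N) but the nitrogen is NX1 (triple-bonded), not NX3 with two H.
So the answer is (A).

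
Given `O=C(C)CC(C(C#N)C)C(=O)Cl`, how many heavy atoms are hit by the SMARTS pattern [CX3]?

The query [CX3] means: C with X3: aliphatic carbon with exactly 3 total connections.
Check the 12 heavy atoms by environment: 5× C (X4) → no; 1× C (X2) → no; 1× N (X1) → no; 2× C (X3) → match; 2× O (X1) → no; 1× Cl (X1) → no.
That gives 2 matching atoms.

2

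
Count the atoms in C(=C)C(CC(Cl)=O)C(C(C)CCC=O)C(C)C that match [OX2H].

The query [OX2H] means: aliphatic oxygen with two connections, one of which is H — an -OH oxygen.
Check the 17 heavy atoms by environment: 3× C (H2, X4) → no; 4× C (H1, X4) → no; 3× C (H3, X4) → no; 1× C (H0, X3) → no; 2× O (H0, X1) → no; 1× Cl (H0, X1) → no; 2× C (H1, X3) → no; 1× C (H2, X3) → no.
No environment satisfies the query, so 0 matching atoms.

0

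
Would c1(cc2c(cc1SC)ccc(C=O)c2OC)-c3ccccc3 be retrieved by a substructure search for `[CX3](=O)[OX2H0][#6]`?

No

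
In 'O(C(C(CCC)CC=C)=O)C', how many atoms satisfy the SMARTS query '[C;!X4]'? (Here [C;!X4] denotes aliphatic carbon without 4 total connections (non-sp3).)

3

The query [C;!X4] means: aliphatic carbon that does not have four total connections.
Check the 11 heavy atoms by environment: 6× C (X4) → no; 3× C (X3) → match; 1× O (X1) → no; 1× O (X2) → no.
That gives 3 matching atoms.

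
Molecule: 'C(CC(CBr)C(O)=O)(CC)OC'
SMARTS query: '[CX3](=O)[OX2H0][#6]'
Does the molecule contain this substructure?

No

The pattern [CX3](=O)[OX2H0][#6] describes a carbonyl carbon bonded to an oxygen that is itself bonded to carbon (no H on that O) — an ester.
The closest candidate here is a methoxy ether (-OCH3), but the ether oxygen is not adjacent to a C=O carbon. No other fragment satisfies the full query, so there is no match.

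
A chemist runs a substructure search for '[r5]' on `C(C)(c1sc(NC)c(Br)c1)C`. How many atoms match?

5

The query [r5] means: r5 matches atoms in a five-membered ring.
Check the 11 heavy atoms by environment: 1× s (aromatic, in 5-ring) → match; 4× c (aromatic, in 5-ring) → match; 1× Br (acyclic) → no; 1× N (acyclic) → no; 4× C (acyclic) → no.
Summing the matching environments: 1 + 4 = 5 matching atoms.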